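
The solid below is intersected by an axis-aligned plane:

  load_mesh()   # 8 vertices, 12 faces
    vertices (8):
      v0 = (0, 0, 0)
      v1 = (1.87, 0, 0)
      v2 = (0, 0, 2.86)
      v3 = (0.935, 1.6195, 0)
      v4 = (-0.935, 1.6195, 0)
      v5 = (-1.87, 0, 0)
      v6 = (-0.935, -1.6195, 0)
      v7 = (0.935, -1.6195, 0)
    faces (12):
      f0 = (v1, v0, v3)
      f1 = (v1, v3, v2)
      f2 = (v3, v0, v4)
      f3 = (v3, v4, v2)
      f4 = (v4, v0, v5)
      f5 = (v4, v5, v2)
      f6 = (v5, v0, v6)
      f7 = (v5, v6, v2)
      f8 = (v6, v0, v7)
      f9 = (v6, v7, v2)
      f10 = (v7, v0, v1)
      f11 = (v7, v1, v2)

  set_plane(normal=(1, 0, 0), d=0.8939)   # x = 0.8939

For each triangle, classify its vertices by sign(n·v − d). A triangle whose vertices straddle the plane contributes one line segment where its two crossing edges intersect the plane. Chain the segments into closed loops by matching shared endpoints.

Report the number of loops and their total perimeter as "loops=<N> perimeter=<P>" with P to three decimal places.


Straddling triangles (8 of 12):
  (v1,v0,v3) [+-+] → (0.8939, 0, 0)–(0.8939, 1.54831, 0)  len=1.5483
  (v1,v3,v2) [++-] → (0.8939, 1.54831, 0.125718)–(0.8939, 0, 1.49286)  len=2.0655
  (v3,v0,v4) [+--] → (0.8939, 1.54831, 0)–(0.8939, 1.6195, 0)  len=0.0712
  (v3,v4,v2) [+--] → (0.8939, 1.6195, 0)–(0.8939, 1.54831, 0.125718)  len=0.1445
  (v6,v0,v7) [--+] → (0.8939, -1.54831, 0)–(0.8939, -1.6195, 0)  len=0.0712
  (v6,v7,v2) [-+-] → (0.8939, -1.6195, 0)–(0.8939, -1.54831, 0.125718)  len=0.1445
  (v7,v0,v1) [+-+] → (0.8939, -1.54831, 0)–(0.8939, 0, 0)  len=1.5483
  (v7,v1,v2) [++-] → (0.8939, 0, 1.49286)–(0.8939, -1.54831, 0.125718)  len=2.0655

Chained into 1 loop(s):
  loop 1: 8 segments, perimeter = 7.6590
Total perimeter = 7.659

loops=1 perimeter=7.659


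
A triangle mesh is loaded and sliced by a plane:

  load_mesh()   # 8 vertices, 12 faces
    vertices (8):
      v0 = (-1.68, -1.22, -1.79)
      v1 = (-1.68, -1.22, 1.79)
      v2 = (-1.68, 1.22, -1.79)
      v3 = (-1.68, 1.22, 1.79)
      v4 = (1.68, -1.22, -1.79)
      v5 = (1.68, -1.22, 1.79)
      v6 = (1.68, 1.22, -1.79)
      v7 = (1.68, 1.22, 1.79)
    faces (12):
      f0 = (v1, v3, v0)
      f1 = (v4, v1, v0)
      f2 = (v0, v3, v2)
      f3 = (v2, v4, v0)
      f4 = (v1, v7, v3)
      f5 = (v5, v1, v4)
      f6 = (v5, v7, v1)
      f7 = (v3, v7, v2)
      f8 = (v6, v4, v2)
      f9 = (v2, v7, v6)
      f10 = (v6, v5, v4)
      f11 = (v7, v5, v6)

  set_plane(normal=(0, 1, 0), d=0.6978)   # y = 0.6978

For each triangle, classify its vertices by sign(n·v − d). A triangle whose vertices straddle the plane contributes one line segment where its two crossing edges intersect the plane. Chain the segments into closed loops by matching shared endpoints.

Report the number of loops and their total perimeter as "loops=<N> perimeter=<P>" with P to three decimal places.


loops=1 perimeter=13.880

Straddling triangles (8 of 12):
  (v1,v3,v0) [-+-] → (-1.68, 0.6978, 1.79)–(-1.68, 0.6978, 1.02382)  len=0.7662
  (v0,v3,v2) [-++] → (-1.68, 0.6978, 1.02382)–(-1.68, 0.6978, -1.79)  len=2.8138
  (v2,v4,v0) [+--] → (-0.960905, 0.6978, -1.79)–(-1.68, 0.6978, -1.79)  len=0.7191
  (v1,v7,v3) [-++] → (0.960905, 0.6978, 1.79)–(-1.68, 0.6978, 1.79)  len=2.6409
  (v5,v7,v1) [-+-] → (1.68, 0.6978, 1.79)–(0.960905, 0.6978, 1.79)  len=0.7191
  (v6,v4,v2) [+-+] → (1.68, 0.6978, -1.79)–(-0.960905, 0.6978, -1.79)  len=2.6409
  (v6,v5,v4) [+--] → (1.68, 0.6978, -1.02382)–(1.68, 0.6978, -1.79)  len=0.7662
  (v7,v5,v6) [+-+] → (1.68, 0.6978, 1.79)–(1.68, 0.6978, -1.02382)  len=2.8138

Chained into 1 loop(s):
  loop 1: 8 segments, perimeter = 13.8800
Total perimeter = 13.880


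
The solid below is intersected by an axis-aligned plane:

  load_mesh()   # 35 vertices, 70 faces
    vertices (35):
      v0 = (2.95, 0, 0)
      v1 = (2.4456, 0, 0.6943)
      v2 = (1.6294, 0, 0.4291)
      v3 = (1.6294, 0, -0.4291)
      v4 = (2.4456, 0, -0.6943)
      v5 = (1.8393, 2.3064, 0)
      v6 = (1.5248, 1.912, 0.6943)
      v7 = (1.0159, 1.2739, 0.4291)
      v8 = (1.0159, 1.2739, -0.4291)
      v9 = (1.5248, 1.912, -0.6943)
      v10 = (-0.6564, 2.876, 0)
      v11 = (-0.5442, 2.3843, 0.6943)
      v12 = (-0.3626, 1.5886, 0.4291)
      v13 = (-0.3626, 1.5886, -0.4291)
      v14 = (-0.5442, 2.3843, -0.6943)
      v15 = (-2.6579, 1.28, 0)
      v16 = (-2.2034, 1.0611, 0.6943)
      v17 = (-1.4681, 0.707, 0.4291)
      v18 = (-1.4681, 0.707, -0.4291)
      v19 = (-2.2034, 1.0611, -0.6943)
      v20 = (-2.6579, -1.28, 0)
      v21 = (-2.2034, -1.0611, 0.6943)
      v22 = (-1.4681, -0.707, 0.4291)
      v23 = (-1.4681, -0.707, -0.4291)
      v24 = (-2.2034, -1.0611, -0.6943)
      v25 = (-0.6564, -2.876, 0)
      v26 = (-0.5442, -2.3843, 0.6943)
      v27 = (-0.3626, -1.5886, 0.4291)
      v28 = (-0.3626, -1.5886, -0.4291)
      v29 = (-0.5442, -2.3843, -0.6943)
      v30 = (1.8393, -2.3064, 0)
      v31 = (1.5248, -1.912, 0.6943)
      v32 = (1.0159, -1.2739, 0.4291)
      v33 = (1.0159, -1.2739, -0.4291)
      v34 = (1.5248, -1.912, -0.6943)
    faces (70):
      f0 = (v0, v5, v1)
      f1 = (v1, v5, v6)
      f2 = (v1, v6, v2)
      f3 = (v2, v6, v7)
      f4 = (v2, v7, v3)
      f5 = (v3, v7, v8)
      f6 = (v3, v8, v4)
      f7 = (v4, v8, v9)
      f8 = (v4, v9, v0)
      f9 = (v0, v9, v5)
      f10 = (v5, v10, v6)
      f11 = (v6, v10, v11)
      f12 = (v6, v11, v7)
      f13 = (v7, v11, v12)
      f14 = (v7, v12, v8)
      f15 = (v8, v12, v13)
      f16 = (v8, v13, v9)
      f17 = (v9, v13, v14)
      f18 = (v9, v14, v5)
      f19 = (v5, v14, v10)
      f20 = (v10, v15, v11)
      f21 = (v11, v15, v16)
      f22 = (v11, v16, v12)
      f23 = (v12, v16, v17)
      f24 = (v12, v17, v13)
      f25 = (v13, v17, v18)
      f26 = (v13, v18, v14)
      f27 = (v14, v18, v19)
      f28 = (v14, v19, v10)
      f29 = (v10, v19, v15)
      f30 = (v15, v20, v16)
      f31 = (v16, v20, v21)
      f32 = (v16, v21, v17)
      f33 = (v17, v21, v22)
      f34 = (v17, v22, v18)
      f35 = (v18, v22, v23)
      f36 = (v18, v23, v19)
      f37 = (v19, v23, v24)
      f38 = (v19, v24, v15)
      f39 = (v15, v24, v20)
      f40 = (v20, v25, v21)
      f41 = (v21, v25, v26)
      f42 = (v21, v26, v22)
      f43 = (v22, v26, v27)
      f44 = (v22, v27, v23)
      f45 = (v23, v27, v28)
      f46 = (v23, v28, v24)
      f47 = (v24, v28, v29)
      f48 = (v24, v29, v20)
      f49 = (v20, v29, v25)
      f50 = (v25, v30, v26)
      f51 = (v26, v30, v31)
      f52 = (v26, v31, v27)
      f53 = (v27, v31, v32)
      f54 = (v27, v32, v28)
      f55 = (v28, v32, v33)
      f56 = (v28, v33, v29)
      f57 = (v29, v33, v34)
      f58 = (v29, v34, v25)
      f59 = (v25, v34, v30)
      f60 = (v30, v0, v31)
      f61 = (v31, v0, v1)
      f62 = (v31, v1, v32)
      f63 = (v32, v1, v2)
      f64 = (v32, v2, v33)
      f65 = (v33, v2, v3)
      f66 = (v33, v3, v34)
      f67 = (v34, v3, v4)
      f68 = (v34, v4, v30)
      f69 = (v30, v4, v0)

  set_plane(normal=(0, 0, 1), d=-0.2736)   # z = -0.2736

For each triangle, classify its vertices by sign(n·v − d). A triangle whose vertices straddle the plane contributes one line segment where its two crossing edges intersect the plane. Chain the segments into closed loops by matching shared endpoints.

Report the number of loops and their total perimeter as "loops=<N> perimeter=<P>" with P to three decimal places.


loops=2 perimeter=26.610

Straddling triangles (28 of 70):
  (v2,v7,v3) [++-] → (1.51824, 0.230822, -0.2736)–(1.6294, 0, -0.2736)  len=0.2562
  (v3,v7,v8) [-+-] → (1.51824, 0.230822, -0.2736)–(1.0159, 1.2739, -0.2736)  len=1.1577
  (v4,v9,v0) [--+] → (2.38838, 0.753454, -0.2736)–(2.75123, 0, -0.2736)  len=0.8363
  (v0,v9,v5) [+-+] → (2.38838, 0.753454, -0.2736)–(1.71537, 2.15098, -0.2736)  len=1.5511
  (v7,v12,v8) [++-] → (0.766125, 1.33092, -0.2736)–(1.0159, 1.2739, -0.2736)  len=0.2562
  (v8,v12,v13) [-+-] → (0.766125, 1.33092, -0.2736)–(-0.3626, 1.5886, -0.2736)  len=1.1578
  (v9,v14,v5) [--+] → (0.900044, 2.3371, -0.2736)–(1.71537, 2.15098, -0.2736)  len=0.8363
  (v5,v14,v10) [+-+] → (0.900044, 2.3371, -0.2736)–(-0.612186, 2.68224, -0.2736)  len=1.5511
  (v12,v17,v13) [++-] → (-0.562909, 1.42886, -0.2736)–(-0.3626, 1.5886, -0.2736)  len=0.2562
  (v13,v17,v18) [-+-] → (-0.562909, 1.42886, -0.2736)–(-1.4681, 0.707, -0.2736)  len=1.1578
  (v14,v19,v10) [--+] → (-1.26602, 2.16081, -0.2736)–(-0.612186, 2.68224, -0.2736)  len=0.8363
  (v10,v19,v15) [+-+] → (-1.26602, 2.16081, -0.2736)–(-2.4788, 1.19374, -0.2736)  len=1.5511
  (v17,v22,v18) [++-] → (-1.4681, 0.450793, -0.2736)–(-1.4681, 0.707, -0.2736)  len=0.2562
  (v18,v22,v23) [-+-] → (-1.4681, 0.450793, -0.2736)–(-1.4681, -0.707, -0.2736)  len=1.1578
  (v19,v24,v15) [--+] → (-2.4788, 0.357452, -0.2736)–(-2.4788, 1.19374, -0.2736)  len=0.8363
  (v15,v24,v20) [+-+] → (-2.4788, 0.357452, -0.2736)–(-2.4788, -1.19374, -0.2736)  len=1.5512
  (v22,v27,v23) [++-] → (-1.26779, -0.86674, -0.2736)–(-1.4681, -0.707, -0.2736)  len=0.2562
  (v23,v27,v28) [-+-] → (-1.26779, -0.86674, -0.2736)–(-0.3626, -1.5886, -0.2736)  len=1.1578
  (v24,v29,v20) [--+] → (-1.82496, -1.71517, -0.2736)–(-2.4788, -1.19374, -0.2736)  len=0.8363
  (v20,v29,v25) [+-+] → (-1.82496, -1.71517, -0.2736)–(-0.612186, -2.68224, -0.2736)  len=1.5511
  (v27,v32,v28) [++-] → (-0.112825, -1.53158, -0.2736)–(-0.3626, -1.5886, -0.2736)  len=0.2562
  (v28,v32,v33) [-+-] → (-0.112825, -1.53158, -0.2736)–(1.0159, -1.2739, -0.2736)  len=1.1578
  (v29,v34,v25) [--+] → (0.203137, -2.49612, -0.2736)–(-0.612186, -2.68224, -0.2736)  len=0.8363
  (v25,v34,v30) [+-+] → (0.203137, -2.49612, -0.2736)–(1.71537, -2.15098, -0.2736)  len=1.5511
  (v32,v2,v33) [++-] → (1.12706, -1.04308, -0.2736)–(1.0159, -1.2739, -0.2736)  len=0.2562
  (v33,v2,v3) [-+-] → (1.12706, -1.04308, -0.2736)–(1.6294, 0, -0.2736)  len=1.1577
  (v34,v4,v30) [--+] → (2.07822, -1.39753, -0.2736)–(1.71537, -2.15098, -0.2736)  len=0.8363
  (v30,v4,v0) [+-+] → (2.07822, -1.39753, -0.2736)–(2.75123, 0, -0.2736)  len=1.5511

Chained into 2 loop(s):
  loop 1: 14 segments, perimeter = 9.8978
  loop 2: 14 segments, perimeter = 16.7120
Total perimeter = 26.610


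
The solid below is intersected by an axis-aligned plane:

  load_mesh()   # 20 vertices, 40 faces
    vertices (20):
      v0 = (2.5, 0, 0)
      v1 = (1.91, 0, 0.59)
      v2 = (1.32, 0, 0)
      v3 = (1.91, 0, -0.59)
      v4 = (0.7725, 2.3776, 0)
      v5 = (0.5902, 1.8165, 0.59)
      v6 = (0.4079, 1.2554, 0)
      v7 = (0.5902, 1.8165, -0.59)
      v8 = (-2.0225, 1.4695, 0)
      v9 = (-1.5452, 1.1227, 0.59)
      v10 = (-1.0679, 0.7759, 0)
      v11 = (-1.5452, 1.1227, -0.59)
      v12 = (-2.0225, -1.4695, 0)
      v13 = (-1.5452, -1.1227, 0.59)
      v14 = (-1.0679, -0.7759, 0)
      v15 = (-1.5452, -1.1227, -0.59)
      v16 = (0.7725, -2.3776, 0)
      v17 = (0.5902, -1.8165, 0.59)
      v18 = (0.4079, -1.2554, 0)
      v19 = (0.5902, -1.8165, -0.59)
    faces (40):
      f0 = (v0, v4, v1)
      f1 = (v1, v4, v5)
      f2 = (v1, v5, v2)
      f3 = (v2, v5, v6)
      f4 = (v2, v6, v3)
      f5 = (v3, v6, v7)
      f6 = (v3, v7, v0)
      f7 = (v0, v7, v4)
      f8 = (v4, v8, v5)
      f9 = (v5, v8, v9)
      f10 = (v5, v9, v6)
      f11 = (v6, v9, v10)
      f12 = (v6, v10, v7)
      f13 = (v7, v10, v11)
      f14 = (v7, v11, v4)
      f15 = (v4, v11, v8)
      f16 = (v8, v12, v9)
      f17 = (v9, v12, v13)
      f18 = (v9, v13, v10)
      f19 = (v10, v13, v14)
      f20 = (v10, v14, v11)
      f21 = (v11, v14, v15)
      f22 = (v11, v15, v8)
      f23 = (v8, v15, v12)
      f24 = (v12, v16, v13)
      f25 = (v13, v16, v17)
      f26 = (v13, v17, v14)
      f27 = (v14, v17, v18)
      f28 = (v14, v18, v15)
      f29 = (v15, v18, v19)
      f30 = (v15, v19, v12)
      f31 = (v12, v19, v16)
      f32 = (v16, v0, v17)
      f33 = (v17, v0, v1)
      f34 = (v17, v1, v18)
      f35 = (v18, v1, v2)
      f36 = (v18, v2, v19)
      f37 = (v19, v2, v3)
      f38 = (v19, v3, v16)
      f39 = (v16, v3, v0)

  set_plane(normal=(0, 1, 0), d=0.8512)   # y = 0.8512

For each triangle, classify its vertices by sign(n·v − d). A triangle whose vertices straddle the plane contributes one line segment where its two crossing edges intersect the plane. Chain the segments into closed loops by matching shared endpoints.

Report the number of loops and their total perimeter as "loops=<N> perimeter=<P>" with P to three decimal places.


loops=2 perimeter=6.762

Straddling triangles (18 of 40):
  (v0,v4,v1) [-+-] → (1.88154, 0.8512, 0)–(1.50277, 0.8512, 0.378775)  len=0.5357
  (v1,v4,v5) [-++] → (1.50277, 0.8512, 0.378775)–(1.29155, 0.8512, 0.59)  len=0.2987
  (v1,v5,v2) [-+-] → (1.29155, 0.8512, 0.59)–(0.978021, 0.8512, 0.27647)  len=0.4434
  (v2,v5,v6) [-++] → (0.978021, 0.8512, 0.27647)–(0.701568, 0.8512, 0)  len=0.3910
  (v2,v6,v3) [-+-] → (0.701568, 0.8512, 0)–(0.89153, 0.8512, -0.189962)  len=0.2686
  (v3,v6,v7) [-++] → (0.89153, 0.8512, -0.189962)–(1.29155, 0.8512, -0.59)  len=0.5657
  (v3,v7,v0) [-+-] → (1.29155, 0.8512, -0.59)–(1.60508, 0.8512, -0.27647)  len=0.4434
  (v0,v7,v4) [-++] → (1.60508, 0.8512, -0.27647)–(1.88154, 0.8512, 0)  len=0.3910
  (v6,v9,v10) [++-] → (-1.17154, 0.8512, 0.128106)–(-0.836142, 0.8512, 0)  len=0.3590
  (v6,v10,v7) [+-+] → (-0.836142, 0.8512, 0)–(-0.947916, 0.8512, -0.0426936)  len=0.1197
  (v7,v10,v11) [+-+] → (-0.947916, 0.8512, -0.0426936)–(-1.17154, 0.8512, -0.128106)  len=0.2394
  (v8,v12,v9) [+-+] → (-2.0225, 0.8512, 0)–(-1.59519, 0.8512, 0.528205)  len=0.6794
  (v9,v12,v13) [+--] → (-1.59519, 0.8512, 0.528205)–(-1.5452, 0.8512, 0.59)  len=0.0795
  (v9,v13,v10) [+--] → (-1.5452, 0.8512, 0.59)–(-1.17154, 0.8512, 0.128106)  len=0.5941
  (v10,v14,v11) [--+] → (-1.47695, 0.8512, -0.50563)–(-1.17154, 0.8512, -0.128106)  len=0.4856
  (v11,v14,v15) [+--] → (-1.47695, 0.8512, -0.50563)–(-1.5452, 0.8512, -0.59)  len=0.1085
  (v11,v15,v8) [+-+] → (-1.5452, 0.8512, -0.59)–(-1.90865, 0.8512, -0.140729)  len=0.5779
  (v8,v15,v12) [+--] → (-1.90865, 0.8512, -0.140729)–(-2.0225, 0.8512, 0)  len=0.1810

Chained into 2 loop(s):
  loop 1: 8 segments, perimeter = 3.3375
  loop 2: 10 segments, perimeter = 3.4241
Total perimeter = 6.762


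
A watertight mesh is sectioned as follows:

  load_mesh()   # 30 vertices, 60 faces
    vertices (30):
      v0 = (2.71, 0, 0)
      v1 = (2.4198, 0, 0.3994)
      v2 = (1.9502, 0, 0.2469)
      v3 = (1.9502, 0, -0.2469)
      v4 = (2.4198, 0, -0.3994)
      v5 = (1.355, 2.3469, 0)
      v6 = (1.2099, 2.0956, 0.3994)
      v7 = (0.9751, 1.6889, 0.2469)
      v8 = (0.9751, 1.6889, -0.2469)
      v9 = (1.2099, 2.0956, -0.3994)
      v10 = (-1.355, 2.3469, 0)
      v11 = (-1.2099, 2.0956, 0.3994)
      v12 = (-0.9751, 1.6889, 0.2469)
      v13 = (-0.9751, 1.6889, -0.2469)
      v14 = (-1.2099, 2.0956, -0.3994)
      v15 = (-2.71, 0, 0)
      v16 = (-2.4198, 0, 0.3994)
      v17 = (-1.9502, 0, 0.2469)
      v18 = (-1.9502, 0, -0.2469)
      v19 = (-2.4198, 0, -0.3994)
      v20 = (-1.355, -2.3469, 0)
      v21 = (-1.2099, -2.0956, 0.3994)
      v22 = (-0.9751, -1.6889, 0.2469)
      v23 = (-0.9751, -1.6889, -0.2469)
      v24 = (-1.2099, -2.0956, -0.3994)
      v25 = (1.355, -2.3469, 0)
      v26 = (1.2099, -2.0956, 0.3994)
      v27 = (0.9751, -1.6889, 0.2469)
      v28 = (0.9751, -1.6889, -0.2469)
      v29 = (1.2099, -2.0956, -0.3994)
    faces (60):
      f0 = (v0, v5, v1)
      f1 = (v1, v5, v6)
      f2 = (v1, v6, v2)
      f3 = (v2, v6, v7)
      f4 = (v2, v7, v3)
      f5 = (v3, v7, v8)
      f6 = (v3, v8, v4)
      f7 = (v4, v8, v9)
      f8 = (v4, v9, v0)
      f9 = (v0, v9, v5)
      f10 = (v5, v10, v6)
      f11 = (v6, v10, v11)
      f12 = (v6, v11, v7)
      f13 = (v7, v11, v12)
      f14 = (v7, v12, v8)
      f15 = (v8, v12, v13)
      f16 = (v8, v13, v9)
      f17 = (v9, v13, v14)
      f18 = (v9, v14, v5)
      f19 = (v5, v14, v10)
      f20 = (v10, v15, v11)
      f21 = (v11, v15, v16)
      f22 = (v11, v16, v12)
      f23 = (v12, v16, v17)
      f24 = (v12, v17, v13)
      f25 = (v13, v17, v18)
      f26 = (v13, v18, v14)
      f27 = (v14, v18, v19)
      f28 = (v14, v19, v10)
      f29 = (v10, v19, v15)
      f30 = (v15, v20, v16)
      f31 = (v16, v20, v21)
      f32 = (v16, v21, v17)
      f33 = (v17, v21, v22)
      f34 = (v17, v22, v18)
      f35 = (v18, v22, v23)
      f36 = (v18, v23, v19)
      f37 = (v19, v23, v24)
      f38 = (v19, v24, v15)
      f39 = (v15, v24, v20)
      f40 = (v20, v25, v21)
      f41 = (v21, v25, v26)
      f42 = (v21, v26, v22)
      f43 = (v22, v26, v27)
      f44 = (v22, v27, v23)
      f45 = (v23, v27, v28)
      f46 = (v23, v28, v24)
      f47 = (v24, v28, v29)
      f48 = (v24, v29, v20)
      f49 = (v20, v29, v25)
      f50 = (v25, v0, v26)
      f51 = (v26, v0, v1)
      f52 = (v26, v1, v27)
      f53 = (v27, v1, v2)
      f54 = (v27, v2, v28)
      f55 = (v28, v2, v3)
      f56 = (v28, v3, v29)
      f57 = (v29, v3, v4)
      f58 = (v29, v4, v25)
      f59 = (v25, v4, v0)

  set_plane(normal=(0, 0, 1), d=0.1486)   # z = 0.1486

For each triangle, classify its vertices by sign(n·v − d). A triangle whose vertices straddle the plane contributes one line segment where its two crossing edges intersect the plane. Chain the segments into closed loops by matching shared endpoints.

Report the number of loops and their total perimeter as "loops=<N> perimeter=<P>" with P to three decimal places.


Straddling triangles (24 of 60):
  (v0,v5,v1) [--+] → (1.75117, 1.47372, 0.1486)–(2.60203, 0, 0.1486)  len=1.7017
  (v1,v5,v6) [+-+] → (1.75117, 1.47372, 0.1486)–(1.30101, 2.2534, 0.1486)  len=0.9003
  (v2,v7,v3) [++-] → (1.16921, 1.35269, 0.1486)–(1.9502, 0, 0.1486)  len=1.5620
  (v3,v7,v8) [-+-] → (1.16921, 1.35269, 0.1486)–(0.9751, 1.6889, 0.1486)  len=0.3882
  (v5,v10,v6) [--+] → (-0.400708, 2.2534, 0.1486)–(1.30101, 2.2534, 0.1486)  len=1.7017
  (v6,v10,v11) [+-+] → (-0.400708, 2.2534, 0.1486)–(-1.30101, 2.2534, 0.1486)  len=0.9003
  (v7,v12,v8) [++-] → (-0.586877, 1.6889, 0.1486)–(0.9751, 1.6889, 0.1486)  len=1.5620
  (v8,v12,v13) [-+-] → (-0.586877, 1.6889, 0.1486)–(-0.9751, 1.6889, 0.1486)  len=0.3882
  (v10,v15,v11) [--+] → (-2.15188, 0.779685, 0.1486)–(-1.30101, 2.2534, 0.1486)  len=1.7017
  (v11,v15,v16) [+-+] → (-2.15188, 0.779685, 0.1486)–(-2.60203, 0, 0.1486)  len=0.9003
  (v12,v17,v13) [++-] → (-1.75609, 0.336207, 0.1486)–(-0.9751, 1.6889, 0.1486)  len=1.5620
  (v13,v17,v18) [-+-] → (-1.75609, 0.336207, 0.1486)–(-1.9502, 0, 0.1486)  len=0.3882
  (v15,v20,v16) [--+] → (-1.75117, -1.47372, 0.1486)–(-2.60203, 0, 0.1486)  len=1.7017
  (v16,v20,v21) [+-+] → (-1.75117, -1.47372, 0.1486)–(-1.30101, -2.2534, 0.1486)  len=0.9003
  (v17,v22,v18) [++-] → (-1.16921, -1.35269, 0.1486)–(-1.9502, 0, 0.1486)  len=1.5620
  (v18,v22,v23) [-+-] → (-1.16921, -1.35269, 0.1486)–(-0.9751, -1.6889, 0.1486)  len=0.3882
  (v20,v25,v21) [--+] → (0.400708, -2.2534, 0.1486)–(-1.30101, -2.2534, 0.1486)  len=1.7017
  (v21,v25,v26) [+-+] → (0.400708, -2.2534, 0.1486)–(1.30101, -2.2534, 0.1486)  len=0.9003
  (v22,v27,v23) [++-] → (0.586877, -1.6889, 0.1486)–(-0.9751, -1.6889, 0.1486)  len=1.5620
  (v23,v27,v28) [-+-] → (0.586877, -1.6889, 0.1486)–(0.9751, -1.6889, 0.1486)  len=0.3882
  (v25,v0,v26) [--+] → (2.15188, -0.779685, 0.1486)–(1.30101, -2.2534, 0.1486)  len=1.7017
  (v26,v0,v1) [+-+] → (2.15188, -0.779685, 0.1486)–(2.60203, 0, 0.1486)  len=0.9003
  (v27,v2,v28) [++-] → (1.75609, -0.336207, 0.1486)–(0.9751, -1.6889, 0.1486)  len=1.5620
  (v28,v2,v3) [-+-] → (1.75609, -0.336207, 0.1486)–(1.9502, 0, 0.1486)  len=0.3882

Chained into 2 loop(s):
  loop 1: 12 segments, perimeter = 15.6121
  loop 2: 12 segments, perimeter = 11.7011
Total perimeter = 27.313

loops=2 perimeter=27.313


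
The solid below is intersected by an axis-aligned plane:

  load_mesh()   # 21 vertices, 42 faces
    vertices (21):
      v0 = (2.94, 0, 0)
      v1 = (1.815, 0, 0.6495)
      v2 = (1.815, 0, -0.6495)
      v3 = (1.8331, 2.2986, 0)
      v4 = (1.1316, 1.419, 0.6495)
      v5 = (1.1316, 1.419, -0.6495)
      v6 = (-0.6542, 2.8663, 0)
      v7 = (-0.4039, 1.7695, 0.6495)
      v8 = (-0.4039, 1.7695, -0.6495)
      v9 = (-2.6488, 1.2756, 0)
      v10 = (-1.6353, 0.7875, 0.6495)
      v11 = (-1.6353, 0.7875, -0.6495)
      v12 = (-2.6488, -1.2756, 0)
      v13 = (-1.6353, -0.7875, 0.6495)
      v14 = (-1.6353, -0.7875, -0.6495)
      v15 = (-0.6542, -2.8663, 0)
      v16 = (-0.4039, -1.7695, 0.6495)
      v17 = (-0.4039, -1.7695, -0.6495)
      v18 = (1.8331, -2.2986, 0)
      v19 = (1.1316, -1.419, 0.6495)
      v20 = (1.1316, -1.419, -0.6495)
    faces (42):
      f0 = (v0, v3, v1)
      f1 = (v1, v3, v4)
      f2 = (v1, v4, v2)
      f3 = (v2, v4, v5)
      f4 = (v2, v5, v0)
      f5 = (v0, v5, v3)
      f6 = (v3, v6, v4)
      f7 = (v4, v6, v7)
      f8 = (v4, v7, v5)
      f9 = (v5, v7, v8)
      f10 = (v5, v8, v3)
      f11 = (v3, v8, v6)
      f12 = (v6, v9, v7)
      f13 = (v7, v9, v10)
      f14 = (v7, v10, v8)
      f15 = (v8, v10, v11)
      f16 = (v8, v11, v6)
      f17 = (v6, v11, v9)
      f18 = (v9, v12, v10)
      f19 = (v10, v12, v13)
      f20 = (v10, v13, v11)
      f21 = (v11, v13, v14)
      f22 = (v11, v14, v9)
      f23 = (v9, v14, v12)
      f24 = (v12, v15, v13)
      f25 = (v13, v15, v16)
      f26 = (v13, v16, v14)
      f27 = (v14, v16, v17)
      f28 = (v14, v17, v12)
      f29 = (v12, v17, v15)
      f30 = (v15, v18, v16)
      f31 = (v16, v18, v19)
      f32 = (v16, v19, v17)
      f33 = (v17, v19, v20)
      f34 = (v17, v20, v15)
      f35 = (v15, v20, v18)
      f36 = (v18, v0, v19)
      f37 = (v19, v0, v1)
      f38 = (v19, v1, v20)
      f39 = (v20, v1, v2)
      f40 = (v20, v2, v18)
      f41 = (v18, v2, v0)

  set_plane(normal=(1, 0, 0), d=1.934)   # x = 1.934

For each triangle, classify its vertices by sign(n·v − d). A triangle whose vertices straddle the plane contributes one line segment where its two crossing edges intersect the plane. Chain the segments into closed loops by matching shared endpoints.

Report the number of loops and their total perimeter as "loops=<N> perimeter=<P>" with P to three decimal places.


Straddling triangles (6 of 42):
  (v0,v3,v1) [+--] → (1.934, 2.08907, 0)–(1.934, 0, 0.580797)  len=2.1683
  (v2,v5,v0) [--+] → (1.934, 0.78938, -0.361312)–(1.934, 0, -0.580797)  len=0.8193
  (v0,v5,v3) [+--] → (1.934, 0.78938, -0.361312)–(1.934, 2.08907, 0)  len=1.3490
  (v18,v0,v19) [-+-] → (1.934, -2.08907, 0)–(1.934, -0.78938, 0.361312)  len=1.3490
  (v19,v0,v1) [-+-] → (1.934, -0.78938, 0.361312)–(1.934, 0, 0.580797)  len=0.8193
  (v18,v2,v0) [--+] → (1.934, 0, -0.580797)–(1.934, -2.08907, 0)  len=2.1683

Chained into 1 loop(s):
  loop 1: 6 segments, perimeter = 8.6732
Total perimeter = 8.673

loops=1 perimeter=8.673


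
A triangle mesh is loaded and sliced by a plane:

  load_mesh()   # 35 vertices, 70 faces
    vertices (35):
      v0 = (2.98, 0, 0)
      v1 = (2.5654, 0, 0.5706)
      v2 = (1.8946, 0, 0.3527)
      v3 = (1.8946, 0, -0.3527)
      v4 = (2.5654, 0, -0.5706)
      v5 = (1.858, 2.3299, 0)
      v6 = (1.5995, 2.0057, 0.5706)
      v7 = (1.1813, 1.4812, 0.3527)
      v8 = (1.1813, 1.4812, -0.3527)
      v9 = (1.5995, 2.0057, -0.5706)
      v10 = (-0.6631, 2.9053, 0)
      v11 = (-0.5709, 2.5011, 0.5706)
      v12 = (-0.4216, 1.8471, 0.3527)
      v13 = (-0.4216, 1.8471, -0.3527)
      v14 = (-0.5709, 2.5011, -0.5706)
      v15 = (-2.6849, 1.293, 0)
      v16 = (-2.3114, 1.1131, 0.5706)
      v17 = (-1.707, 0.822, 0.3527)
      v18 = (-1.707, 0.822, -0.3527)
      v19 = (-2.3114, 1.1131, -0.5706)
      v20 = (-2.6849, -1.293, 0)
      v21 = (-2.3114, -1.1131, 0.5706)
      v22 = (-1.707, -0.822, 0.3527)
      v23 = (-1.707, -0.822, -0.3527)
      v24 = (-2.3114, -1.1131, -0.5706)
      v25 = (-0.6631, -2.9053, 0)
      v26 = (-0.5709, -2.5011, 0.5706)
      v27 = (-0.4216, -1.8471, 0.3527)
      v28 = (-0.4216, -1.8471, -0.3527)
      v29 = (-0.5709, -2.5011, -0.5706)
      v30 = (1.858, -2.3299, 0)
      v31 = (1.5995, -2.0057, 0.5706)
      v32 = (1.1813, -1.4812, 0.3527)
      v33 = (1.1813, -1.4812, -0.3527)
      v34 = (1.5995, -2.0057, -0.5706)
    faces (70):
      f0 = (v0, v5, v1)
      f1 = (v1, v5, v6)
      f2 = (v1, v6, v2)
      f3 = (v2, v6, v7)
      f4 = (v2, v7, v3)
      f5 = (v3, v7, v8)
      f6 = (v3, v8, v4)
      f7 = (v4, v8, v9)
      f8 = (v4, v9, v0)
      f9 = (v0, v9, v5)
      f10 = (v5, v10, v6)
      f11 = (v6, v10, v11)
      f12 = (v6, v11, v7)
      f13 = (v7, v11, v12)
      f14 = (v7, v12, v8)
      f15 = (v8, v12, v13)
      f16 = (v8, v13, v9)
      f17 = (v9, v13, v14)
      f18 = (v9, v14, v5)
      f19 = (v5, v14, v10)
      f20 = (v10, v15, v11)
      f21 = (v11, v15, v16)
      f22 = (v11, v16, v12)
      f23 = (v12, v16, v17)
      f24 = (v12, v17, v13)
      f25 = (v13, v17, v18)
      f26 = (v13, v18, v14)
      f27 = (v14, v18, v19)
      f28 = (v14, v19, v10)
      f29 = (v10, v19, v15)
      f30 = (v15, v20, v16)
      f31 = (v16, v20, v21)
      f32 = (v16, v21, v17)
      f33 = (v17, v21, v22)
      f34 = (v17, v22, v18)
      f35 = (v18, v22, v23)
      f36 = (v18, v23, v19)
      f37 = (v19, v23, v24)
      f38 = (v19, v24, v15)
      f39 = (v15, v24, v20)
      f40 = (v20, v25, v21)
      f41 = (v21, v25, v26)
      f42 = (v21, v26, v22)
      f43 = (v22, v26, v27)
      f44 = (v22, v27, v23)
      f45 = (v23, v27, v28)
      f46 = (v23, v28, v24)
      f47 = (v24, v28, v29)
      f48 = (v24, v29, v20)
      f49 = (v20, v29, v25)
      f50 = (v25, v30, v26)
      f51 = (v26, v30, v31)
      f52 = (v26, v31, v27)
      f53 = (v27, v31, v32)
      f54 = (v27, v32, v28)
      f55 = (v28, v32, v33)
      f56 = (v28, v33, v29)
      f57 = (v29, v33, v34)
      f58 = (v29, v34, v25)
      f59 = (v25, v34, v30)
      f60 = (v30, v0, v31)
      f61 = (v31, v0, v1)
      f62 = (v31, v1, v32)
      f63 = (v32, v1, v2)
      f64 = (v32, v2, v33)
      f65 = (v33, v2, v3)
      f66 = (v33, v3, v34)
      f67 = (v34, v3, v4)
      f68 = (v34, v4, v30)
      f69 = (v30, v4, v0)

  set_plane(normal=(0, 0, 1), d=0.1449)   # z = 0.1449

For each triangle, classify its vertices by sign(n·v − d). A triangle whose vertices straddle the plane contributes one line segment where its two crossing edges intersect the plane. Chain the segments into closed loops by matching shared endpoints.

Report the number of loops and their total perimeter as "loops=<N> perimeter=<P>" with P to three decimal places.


loops=2 perimeter=28.971

Straddling triangles (28 of 70):
  (v0,v5,v1) [--+] → (2.03764, 1.73824, 0.1449)–(2.87472, 0, 0.1449)  len=1.9293
  (v1,v5,v6) [+-+] → (2.03764, 1.73824, 0.1449)–(1.79236, 2.24757, 0.1449)  len=0.5653
  (v2,v7,v3) [++-] → (1.39143, 1.04486, 0.1449)–(1.8946, 0, 0.1449)  len=1.1597
  (v3,v7,v8) [-+-] → (1.39143, 1.04486, 0.1449)–(1.1813, 1.4812, 0.1449)  len=0.4843
  (v5,v10,v6) [--+] → (-0.0885281, 2.67685, 0.1449)–(1.79236, 2.24757, 0.1449)  len=1.9293
  (v6,v10,v11) [+-+] → (-0.0885281, 2.67685, 0.1449)–(-0.639686, 2.80266, 0.1449)  len=0.5653
  (v7,v12,v8) [++-] → (0.0505897, 1.73931, 0.1449)–(1.1813, 1.4812, 0.1449)  len=1.1598
  (v8,v12,v13) [-+-] → (0.0505897, 1.73931, 0.1449)–(-0.4216, 1.8471, 0.1449)  len=0.4843
  (v10,v15,v11) [--+] → (-2.14806, 1.59979, 0.1449)–(-0.639686, 2.80266, 0.1449)  len=1.9293
  (v11,v15,v16) [+-+] → (-2.14806, 1.59979, 0.1449)–(-2.59005, 1.24732, 0.1449)  len=0.5653
  (v12,v17,v13) [++-] → (-1.32834, 1.12398, 0.1449)–(-0.4216, 1.8471, 0.1449)  len=1.1598
  (v13,v17,v18) [-+-] → (-1.32834, 1.12398, 0.1449)–(-1.707, 0.822, 0.1449)  len=0.4843
  (v15,v20,v16) [--+] → (-2.59005, -0.681987, 0.1449)–(-2.59005, 1.24732, 0.1449)  len=1.9293
  (v16,v20,v21) [+-+] → (-2.59005, -0.681987, 0.1449)–(-2.59005, -1.24732, 0.1449)  len=0.5653
  (v17,v22,v18) [++-] → (-1.707, -0.337703, 0.1449)–(-1.707, 0.822, 0.1449)  len=1.1597
  (v18,v22,v23) [-+-] → (-1.707, -0.337703, 0.1449)–(-1.707, -0.822, 0.1449)  len=0.4843
  (v20,v25,v21) [--+] → (-1.08167, -2.45018, 0.1449)–(-2.59005, -1.24732, 0.1449)  len=1.9293
  (v21,v25,v26) [+-+] → (-1.08167, -2.45018, 0.1449)–(-0.639686, -2.80266, 0.1449)  len=0.5653
  (v22,v27,v23) [++-] → (-0.800259, -1.54512, 0.1449)–(-1.707, -0.822, 0.1449)  len=1.1598
  (v23,v27,v28) [-+-] → (-0.800259, -1.54512, 0.1449)–(-0.4216, -1.8471, 0.1449)  len=0.4843
  (v25,v30,v26) [--+] → (1.2412, -2.37338, 0.1449)–(-0.639686, -2.80266, 0.1449)  len=1.9293
  (v26,v30,v31) [+-+] → (1.2412, -2.37338, 0.1449)–(1.79236, -2.24757, 0.1449)  len=0.5653
  (v27,v32,v28) [++-] → (0.70911, -1.58899, 0.1449)–(-0.4216, -1.8471, 0.1449)  len=1.1598
  (v28,v32,v33) [-+-] → (0.70911, -1.58899, 0.1449)–(1.1813, -1.4812, 0.1449)  len=0.4843
  (v30,v0,v31) [--+] → (2.62943, -0.509334, 0.1449)–(1.79236, -2.24757, 0.1449)  len=1.9293
  (v31,v0,v1) [+-+] → (2.62943, -0.509334, 0.1449)–(2.87472, 0, 0.1449)  len=0.5653
  (v32,v2,v33) [++-] → (1.68447, -0.436339, 0.1449)–(1.1813, -1.4812, 0.1449)  len=1.1597
  (v33,v2,v3) [-+-] → (1.68447, -0.436339, 0.1449)–(1.8946, 0, 0.1449)  len=0.4843

Chained into 2 loop(s):
  loop 1: 14 segments, perimeter = 17.4622
  loop 2: 14 segments, perimeter = 11.5085
Total perimeter = 28.971


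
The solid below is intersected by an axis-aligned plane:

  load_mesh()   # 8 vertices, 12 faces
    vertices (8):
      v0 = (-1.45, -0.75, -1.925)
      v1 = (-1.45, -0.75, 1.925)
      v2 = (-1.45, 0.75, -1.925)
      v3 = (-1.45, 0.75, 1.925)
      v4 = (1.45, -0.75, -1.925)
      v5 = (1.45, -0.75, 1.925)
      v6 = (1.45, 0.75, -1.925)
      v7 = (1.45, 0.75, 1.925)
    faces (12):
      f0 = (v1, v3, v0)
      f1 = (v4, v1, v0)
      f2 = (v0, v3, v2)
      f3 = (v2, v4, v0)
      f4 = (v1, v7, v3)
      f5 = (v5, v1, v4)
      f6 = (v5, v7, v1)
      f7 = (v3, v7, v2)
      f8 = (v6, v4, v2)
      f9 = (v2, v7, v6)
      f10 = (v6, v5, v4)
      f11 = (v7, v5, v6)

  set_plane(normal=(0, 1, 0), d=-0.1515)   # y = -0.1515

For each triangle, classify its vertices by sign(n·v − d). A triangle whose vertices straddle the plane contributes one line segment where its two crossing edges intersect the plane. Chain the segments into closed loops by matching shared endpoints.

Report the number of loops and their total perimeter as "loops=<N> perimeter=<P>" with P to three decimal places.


Straddling triangles (8 of 12):
  (v1,v3,v0) [-+-] → (-1.45, -0.1515, 1.925)–(-1.45, -0.1515, -0.38885)  len=2.3138
  (v0,v3,v2) [-++] → (-1.45, -0.1515, -0.38885)–(-1.45, -0.1515, -1.925)  len=1.5362
  (v2,v4,v0) [+--] → (0.2929, -0.1515, -1.925)–(-1.45, -0.1515, -1.925)  len=1.7429
  (v1,v7,v3) [-++] → (-0.2929, -0.1515, 1.925)–(-1.45, -0.1515, 1.925)  len=1.1571
  (v5,v7,v1) [-+-] → (1.45, -0.1515, 1.925)–(-0.2929, -0.1515, 1.925)  len=1.7429
  (v6,v4,v2) [+-+] → (1.45, -0.1515, -1.925)–(0.2929, -0.1515, -1.925)  len=1.1571
  (v6,v5,v4) [+--] → (1.45, -0.1515, 0.38885)–(1.45, -0.1515, -1.925)  len=2.3138
  (v7,v5,v6) [+-+] → (1.45, -0.1515, 1.925)–(1.45, -0.1515, 0.38885)  len=1.5362

Chained into 1 loop(s):
  loop 1: 8 segments, perimeter = 13.5000
Total perimeter = 13.500

loops=1 perimeter=13.500


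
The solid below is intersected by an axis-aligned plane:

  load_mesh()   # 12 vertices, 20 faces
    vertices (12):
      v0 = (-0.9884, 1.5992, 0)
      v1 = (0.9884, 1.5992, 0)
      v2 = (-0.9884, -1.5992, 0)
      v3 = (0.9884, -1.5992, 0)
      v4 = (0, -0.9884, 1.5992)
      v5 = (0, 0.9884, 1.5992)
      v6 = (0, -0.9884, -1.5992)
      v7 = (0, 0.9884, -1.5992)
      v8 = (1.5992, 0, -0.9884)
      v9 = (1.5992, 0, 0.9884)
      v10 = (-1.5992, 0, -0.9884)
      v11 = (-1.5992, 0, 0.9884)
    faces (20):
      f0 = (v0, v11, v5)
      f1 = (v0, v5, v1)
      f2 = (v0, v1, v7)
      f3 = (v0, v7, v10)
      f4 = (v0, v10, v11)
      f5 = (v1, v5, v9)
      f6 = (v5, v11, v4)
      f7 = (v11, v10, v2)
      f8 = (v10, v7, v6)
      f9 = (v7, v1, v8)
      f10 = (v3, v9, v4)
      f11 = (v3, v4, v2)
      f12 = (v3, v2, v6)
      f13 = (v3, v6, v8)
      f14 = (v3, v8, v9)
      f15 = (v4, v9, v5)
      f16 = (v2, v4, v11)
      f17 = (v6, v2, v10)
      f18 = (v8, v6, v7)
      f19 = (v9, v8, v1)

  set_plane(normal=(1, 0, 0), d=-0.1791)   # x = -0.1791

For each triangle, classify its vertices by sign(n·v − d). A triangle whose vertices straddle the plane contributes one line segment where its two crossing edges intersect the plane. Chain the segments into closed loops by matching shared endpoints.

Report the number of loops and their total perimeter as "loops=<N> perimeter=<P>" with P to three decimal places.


Straddling triangles (10 of 20):
  (v0,v11,v5) [--+] → (-0.1791, 0.877706, 1.53079)–(-0.1791, 1.09908, 1.30942)  len=0.3131
  (v0,v5,v1) [-++] → (-0.1791, 1.09908, 1.30942)–(-0.1791, 1.5992, 0)  len=1.4017
  (v0,v1,v7) [-++] → (-0.1791, 1.5992, 0)–(-0.1791, 1.09908, -1.30942)  len=1.4017
  (v0,v7,v10) [-+-] → (-0.1791, 1.09908, -1.30942)–(-0.1791, 0.877706, -1.53079)  len=0.3131
  (v5,v11,v4) [+-+] → (-0.1791, 0.877706, 1.53079)–(-0.1791, -0.877706, 1.53079)  len=1.7554
  (v10,v7,v6) [-++] → (-0.1791, 0.877706, -1.53079)–(-0.1791, -0.877706, -1.53079)  len=1.7554
  (v3,v4,v2) [++-] → (-0.1791, -1.09908, 1.30942)–(-0.1791, -1.5992, 0)  len=1.4017
  (v3,v2,v6) [+-+] → (-0.1791, -1.5992, 0)–(-0.1791, -1.09908, -1.30942)  len=1.4017
  (v2,v4,v11) [-+-] → (-0.1791, -1.09908, 1.30942)–(-0.1791, -0.877706, 1.53079)  len=0.3131
  (v6,v2,v10) [+--] → (-0.1791, -1.09908, -1.30942)–(-0.1791, -0.877706, -1.53079)  len=0.3131

Chained into 1 loop(s):
  loop 1: 10 segments, perimeter = 10.3698
Total perimeter = 10.370

loops=1 perimeter=10.370


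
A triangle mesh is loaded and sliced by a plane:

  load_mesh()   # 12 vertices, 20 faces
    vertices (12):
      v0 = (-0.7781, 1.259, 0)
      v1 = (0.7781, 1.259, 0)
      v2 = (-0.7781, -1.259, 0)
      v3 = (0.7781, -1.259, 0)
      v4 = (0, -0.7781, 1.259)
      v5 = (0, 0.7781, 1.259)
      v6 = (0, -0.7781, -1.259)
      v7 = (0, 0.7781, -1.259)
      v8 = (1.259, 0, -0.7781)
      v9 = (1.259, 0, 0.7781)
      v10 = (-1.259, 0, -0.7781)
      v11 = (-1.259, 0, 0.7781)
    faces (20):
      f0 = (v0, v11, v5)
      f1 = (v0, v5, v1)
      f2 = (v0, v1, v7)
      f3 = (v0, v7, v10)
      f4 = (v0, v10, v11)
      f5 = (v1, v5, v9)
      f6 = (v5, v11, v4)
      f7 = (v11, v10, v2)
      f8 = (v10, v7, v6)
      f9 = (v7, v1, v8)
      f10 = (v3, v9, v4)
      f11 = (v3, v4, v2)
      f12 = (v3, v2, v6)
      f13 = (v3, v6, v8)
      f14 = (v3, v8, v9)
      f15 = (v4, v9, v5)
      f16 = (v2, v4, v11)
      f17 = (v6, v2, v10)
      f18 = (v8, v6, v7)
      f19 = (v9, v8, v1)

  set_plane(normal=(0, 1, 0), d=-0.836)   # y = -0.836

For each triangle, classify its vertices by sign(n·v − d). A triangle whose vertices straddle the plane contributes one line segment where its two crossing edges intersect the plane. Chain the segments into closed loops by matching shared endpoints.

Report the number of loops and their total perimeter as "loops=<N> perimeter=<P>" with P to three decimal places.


Straddling triangles (8 of 20):
  (v11,v10,v2) [++-] → (-0.939673, -0.836, -0.261427)–(-0.939673, -0.836, 0.261427)  len=0.5229
  (v3,v9,v4) [-++] → (0.939673, -0.836, 0.261427)–(0.0936827, -0.836, 1.10742)  len=1.1964
  (v3,v4,v2) [-+-] → (0.0936827, -0.836, 1.10742)–(-0.0936827, -0.836, 1.10742)  len=0.1874
  (v3,v2,v6) [--+] → (-0.0936827, -0.836, -1.10742)–(0.0936827, -0.836, -1.10742)  len=0.1874
  (v3,v6,v8) [-++] → (0.0936827, -0.836, -1.10742)–(0.939673, -0.836, -0.261427)  len=1.1964
  (v3,v8,v9) [-++] → (0.939673, -0.836, -0.261427)–(0.939673, -0.836, 0.261427)  len=0.5229
  (v2,v4,v11) [-++] → (-0.0936827, -0.836, 1.10742)–(-0.939673, -0.836, 0.261427)  len=1.1964
  (v6,v2,v10) [+-+] → (-0.0936827, -0.836, -1.10742)–(-0.939673, -0.836, -0.261427)  len=1.1964

Chained into 1 loop(s):
  loop 1: 8 segments, perimeter = 6.2061
Total perimeter = 6.206

loops=1 perimeter=6.206


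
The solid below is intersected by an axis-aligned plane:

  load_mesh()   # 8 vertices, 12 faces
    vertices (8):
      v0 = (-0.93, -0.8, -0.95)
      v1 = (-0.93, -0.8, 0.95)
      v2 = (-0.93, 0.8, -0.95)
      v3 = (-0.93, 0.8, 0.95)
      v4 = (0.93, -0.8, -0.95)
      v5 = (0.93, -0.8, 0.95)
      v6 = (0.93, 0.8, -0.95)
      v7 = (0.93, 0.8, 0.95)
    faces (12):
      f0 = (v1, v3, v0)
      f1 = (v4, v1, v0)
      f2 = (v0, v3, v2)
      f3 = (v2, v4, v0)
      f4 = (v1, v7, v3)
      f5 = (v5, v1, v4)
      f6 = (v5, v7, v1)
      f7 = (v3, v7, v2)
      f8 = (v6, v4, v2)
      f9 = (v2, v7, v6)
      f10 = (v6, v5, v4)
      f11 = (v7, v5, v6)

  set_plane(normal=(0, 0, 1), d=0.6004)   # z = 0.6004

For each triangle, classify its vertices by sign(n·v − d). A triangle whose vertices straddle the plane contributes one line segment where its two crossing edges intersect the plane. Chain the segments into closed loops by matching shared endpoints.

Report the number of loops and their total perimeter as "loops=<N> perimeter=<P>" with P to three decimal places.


loops=1 perimeter=6.920

Straddling triangles (8 of 12):
  (v1,v3,v0) [++-] → (-0.93, 0.5056, 0.6004)–(-0.93, -0.8, 0.6004)  len=1.3056
  (v4,v1,v0) [-+-] → (-0.58776, -0.8, 0.6004)–(-0.93, -0.8, 0.6004)  len=0.3422
  (v0,v3,v2) [-+-] → (-0.93, 0.5056, 0.6004)–(-0.93, 0.8, 0.6004)  len=0.2944
  (v5,v1,v4) [++-] → (-0.58776, -0.8, 0.6004)–(0.93, -0.8, 0.6004)  len=1.5178
  (v3,v7,v2) [++-] → (0.58776, 0.8, 0.6004)–(-0.93, 0.8, 0.6004)  len=1.5178
  (v2,v7,v6) [-+-] → (0.58776, 0.8, 0.6004)–(0.93, 0.8, 0.6004)  len=0.3422
  (v6,v5,v4) [-+-] → (0.93, -0.5056, 0.6004)–(0.93, -0.8, 0.6004)  len=0.2944
  (v7,v5,v6) [++-] → (0.93, -0.5056, 0.6004)–(0.93, 0.8, 0.6004)  len=1.3056

Chained into 1 loop(s):
  loop 1: 8 segments, perimeter = 6.9200
Total perimeter = 6.920


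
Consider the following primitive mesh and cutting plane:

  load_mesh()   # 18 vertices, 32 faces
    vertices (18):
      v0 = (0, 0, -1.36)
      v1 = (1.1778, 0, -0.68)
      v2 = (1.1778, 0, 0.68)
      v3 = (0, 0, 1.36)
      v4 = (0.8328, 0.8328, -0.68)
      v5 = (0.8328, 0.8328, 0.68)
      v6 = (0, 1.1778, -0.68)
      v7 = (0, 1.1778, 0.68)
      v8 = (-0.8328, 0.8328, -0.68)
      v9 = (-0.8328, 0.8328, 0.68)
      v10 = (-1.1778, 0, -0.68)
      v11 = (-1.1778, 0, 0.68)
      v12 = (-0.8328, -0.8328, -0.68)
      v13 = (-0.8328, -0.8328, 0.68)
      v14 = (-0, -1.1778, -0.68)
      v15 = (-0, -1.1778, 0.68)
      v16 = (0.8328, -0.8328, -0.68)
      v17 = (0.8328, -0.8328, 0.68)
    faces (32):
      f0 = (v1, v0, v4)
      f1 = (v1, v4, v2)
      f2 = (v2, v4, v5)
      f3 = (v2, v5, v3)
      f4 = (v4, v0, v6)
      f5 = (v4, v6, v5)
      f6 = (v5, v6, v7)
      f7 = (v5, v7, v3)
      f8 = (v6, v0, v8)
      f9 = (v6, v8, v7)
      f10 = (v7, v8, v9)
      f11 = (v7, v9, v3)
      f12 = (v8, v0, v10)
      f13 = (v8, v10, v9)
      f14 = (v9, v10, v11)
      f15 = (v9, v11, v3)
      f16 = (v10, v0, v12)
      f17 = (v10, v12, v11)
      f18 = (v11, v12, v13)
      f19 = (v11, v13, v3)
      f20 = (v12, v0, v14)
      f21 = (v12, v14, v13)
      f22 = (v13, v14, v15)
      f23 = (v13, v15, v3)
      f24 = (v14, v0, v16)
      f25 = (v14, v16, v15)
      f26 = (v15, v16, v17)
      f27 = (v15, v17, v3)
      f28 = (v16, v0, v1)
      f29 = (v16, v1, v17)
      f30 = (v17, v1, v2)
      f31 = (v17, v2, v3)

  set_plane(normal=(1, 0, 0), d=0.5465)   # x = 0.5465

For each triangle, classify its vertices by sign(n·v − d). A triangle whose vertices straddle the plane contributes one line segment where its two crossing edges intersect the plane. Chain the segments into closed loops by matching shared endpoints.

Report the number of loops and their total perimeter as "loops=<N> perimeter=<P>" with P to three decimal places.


Straddling triangles (12 of 32):
  (v1,v0,v4) [+-+] → (0.5465, 0, -1.04448)–(0.5465, 0.5465, -0.91377)  len=0.5619
  (v2,v5,v3) [++-] → (0.5465, 0.5465, 0.91377)–(0.5465, 0, 1.04448)  len=0.5619
  (v4,v0,v6) [+--] → (0.5465, 0.5465, -0.91377)–(0.5465, 0.951404, -0.68)  len=0.4675
  (v4,v6,v5) [+-+] → (0.5465, 0.951404, -0.68)–(0.5465, 0.951404, 0.212459)  len=0.8925
  (v5,v6,v7) [+--] → (0.5465, 0.951404, 0.212459)–(0.5465, 0.951404, 0.68)  len=0.4675
  (v5,v7,v3) [+--] → (0.5465, 0.951404, 0.68)–(0.5465, 0.5465, 0.91377)  len=0.4675
  (v14,v0,v16) [--+] → (0.5465, -0.5465, -0.91377)–(0.5465, -0.951404, -0.68)  len=0.4675
  (v14,v16,v15) [-+-] → (0.5465, -0.951404, -0.68)–(0.5465, -0.951404, -0.212459)  len=0.4675
  (v15,v16,v17) [-++] → (0.5465, -0.951404, -0.212459)–(0.5465, -0.951404, 0.68)  len=0.8925
  (v15,v17,v3) [-+-] → (0.5465, -0.951404, 0.68)–(0.5465, -0.5465, 0.91377)  len=0.4675
  (v16,v0,v1) [+-+] → (0.5465, -0.5465, -0.91377)–(0.5465, 0, -1.04448)  len=0.5619
  (v17,v2,v3) [++-] → (0.5465, 0, 1.04448)–(0.5465, -0.5465, 0.91377)  len=0.5619

Chained into 1 loop(s):
  loop 1: 12 segments, perimeter = 6.8378
Total perimeter = 6.838

loops=1 perimeter=6.838
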